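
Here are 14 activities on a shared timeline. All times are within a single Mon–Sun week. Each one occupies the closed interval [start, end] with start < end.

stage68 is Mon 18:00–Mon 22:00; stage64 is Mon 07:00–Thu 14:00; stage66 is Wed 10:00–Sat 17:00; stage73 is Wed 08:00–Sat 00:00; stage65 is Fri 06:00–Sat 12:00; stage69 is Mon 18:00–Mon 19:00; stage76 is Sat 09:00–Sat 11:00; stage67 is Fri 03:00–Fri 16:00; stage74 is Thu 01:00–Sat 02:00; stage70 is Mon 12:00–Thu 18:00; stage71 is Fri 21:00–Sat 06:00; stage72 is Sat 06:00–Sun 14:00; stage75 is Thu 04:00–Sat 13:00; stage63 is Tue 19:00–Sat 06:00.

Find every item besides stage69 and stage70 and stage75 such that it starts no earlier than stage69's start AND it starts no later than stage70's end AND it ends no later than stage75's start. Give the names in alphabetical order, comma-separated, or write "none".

stage68

Conditions: its start is no earlier than stage69's start (X.start >= Mon 18:00) AND its start is no later than stage70's end (X.start <= Thu 18:00) AND its end is no later than stage75's start (X.end <= Thu 04:00).
stage63: start Tue 19:00 >= Mon 18:00? ✓; start Tue 19:00 <= Thu 18:00? ✓; end Sat 06:00 <= Thu 04:00? ✗ → no.
stage64: start Mon 07:00 >= Mon 18:00? ✗; start Mon 07:00 <= Thu 18:00? ✓; end Thu 14:00 <= Thu 04:00? ✗ → no.
stage65: start Fri 06:00 >= Mon 18:00? ✓; start Fri 06:00 <= Thu 18:00? ✗; end Sat 12:00 <= Thu 04:00? ✗ → no.
stage66: start Wed 10:00 >= Mon 18:00? ✓; start Wed 10:00 <= Thu 18:00? ✓; end Sat 17:00 <= Thu 04:00? ✗ → no.
stage67: start Fri 03:00 >= Mon 18:00? ✓; start Fri 03:00 <= Thu 18:00? ✗; end Fri 16:00 <= Thu 04:00? ✗ → no.
stage68: start Mon 18:00 >= Mon 18:00? ✓; start Mon 18:00 <= Thu 18:00? ✓; end Mon 22:00 <= Thu 04:00? ✓ → yes.
stage71: start Fri 21:00 >= Mon 18:00? ✓; start Fri 21:00 <= Thu 18:00? ✗; end Sat 06:00 <= Thu 04:00? ✗ → no.
stage72: start Sat 06:00 >= Mon 18:00? ✓; start Sat 06:00 <= Thu 18:00? ✗; end Sun 14:00 <= Thu 04:00? ✗ → no.
stage73: start Wed 08:00 >= Mon 18:00? ✓; start Wed 08:00 <= Thu 18:00? ✓; end Sat 00:00 <= Thu 04:00? ✗ → no.
stage74: start Thu 01:00 >= Mon 18:00? ✓; start Thu 01:00 <= Thu 18:00? ✓; end Sat 02:00 <= Thu 04:00? ✗ → no.
stage76: start Sat 09:00 >= Mon 18:00? ✓; start Sat 09:00 <= Thu 18:00? ✗; end Sat 11:00 <= Thu 04:00? ✗ → no.
Result: stage68.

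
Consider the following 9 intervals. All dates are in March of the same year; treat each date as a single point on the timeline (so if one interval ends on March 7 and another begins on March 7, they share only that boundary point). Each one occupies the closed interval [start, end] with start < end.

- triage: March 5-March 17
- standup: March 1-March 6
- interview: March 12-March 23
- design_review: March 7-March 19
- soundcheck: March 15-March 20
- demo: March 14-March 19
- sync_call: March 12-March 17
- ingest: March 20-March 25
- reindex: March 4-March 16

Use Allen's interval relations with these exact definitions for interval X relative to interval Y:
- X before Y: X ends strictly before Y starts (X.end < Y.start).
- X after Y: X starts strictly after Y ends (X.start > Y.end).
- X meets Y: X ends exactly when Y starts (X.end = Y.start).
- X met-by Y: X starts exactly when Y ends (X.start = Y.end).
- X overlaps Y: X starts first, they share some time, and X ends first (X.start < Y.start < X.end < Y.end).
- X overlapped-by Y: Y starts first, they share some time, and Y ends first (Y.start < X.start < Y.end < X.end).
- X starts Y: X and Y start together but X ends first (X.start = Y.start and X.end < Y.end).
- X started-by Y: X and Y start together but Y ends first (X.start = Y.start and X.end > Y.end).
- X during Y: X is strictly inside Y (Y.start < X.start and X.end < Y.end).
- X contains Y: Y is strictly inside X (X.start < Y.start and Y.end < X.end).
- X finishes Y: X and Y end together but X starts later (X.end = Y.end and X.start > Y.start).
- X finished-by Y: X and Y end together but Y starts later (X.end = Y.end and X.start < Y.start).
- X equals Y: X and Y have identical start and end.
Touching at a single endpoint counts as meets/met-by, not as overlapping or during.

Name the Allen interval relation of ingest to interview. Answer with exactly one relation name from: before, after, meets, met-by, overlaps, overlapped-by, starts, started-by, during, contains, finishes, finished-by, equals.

ingest = [March 20, March 25]; interview = [March 12, March 23].
Compare endpoints: ingest.start > interview.start, ingest.start < interview.end, ingest.end > interview.start, ingest.end > interview.end.
That pattern is 'overlapped-by'.

overlapped-by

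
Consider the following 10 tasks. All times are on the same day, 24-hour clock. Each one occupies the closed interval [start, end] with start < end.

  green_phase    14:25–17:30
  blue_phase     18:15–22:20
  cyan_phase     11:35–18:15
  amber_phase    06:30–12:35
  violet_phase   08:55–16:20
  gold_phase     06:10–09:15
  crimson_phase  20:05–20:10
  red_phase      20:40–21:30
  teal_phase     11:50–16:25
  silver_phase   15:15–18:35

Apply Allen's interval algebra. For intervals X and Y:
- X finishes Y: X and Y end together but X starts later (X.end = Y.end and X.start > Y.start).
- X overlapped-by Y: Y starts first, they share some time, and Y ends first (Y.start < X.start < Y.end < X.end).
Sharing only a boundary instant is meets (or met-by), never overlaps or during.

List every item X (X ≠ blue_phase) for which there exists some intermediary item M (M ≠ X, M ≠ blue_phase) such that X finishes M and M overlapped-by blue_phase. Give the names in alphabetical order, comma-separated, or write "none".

none

Target blue_phase = [18:15, 22:20].
Intermediaries M with M overlapped-by blue_phase: none.
Union: none.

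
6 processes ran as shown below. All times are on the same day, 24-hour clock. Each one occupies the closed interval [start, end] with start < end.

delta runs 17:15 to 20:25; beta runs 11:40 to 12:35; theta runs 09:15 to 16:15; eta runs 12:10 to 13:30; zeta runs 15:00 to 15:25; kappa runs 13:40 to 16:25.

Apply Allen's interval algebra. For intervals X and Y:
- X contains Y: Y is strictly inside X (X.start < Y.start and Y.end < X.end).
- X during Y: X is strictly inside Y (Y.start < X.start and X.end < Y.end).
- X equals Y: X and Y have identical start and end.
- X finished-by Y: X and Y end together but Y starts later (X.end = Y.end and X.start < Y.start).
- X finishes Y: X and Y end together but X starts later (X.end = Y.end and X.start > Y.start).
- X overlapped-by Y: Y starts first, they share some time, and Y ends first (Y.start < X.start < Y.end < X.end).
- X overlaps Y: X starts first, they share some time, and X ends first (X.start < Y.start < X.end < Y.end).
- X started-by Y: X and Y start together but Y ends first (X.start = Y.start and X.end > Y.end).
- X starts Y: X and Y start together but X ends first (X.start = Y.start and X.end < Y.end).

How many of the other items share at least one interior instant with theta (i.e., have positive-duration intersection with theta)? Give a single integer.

Target theta = [09:15, 16:15].
beta [11:40, 12:35] → during → counts.
delta [17:15, 20:25] → after → no.
eta [12:10, 13:30] → during → counts.
kappa [13:40, 16:25] → overlapped-by → counts.
zeta [15:00, 15:25] → during → counts.
Total: 4.

4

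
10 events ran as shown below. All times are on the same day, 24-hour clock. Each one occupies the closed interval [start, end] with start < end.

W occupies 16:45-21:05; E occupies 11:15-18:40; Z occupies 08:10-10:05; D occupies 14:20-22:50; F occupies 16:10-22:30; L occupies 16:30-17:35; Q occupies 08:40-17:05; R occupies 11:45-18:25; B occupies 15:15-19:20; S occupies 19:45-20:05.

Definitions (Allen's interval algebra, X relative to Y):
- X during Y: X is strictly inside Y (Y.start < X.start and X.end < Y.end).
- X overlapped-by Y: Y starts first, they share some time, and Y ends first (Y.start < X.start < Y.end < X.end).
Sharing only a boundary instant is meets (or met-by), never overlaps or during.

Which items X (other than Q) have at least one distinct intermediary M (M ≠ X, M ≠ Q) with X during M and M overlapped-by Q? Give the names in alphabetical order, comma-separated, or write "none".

B, F, L, R, S, W

Target Q = [08:40, 17:05].
Intermediaries M with M overlapped-by Q: B, D, E, F, L, R, W.
Via B — items with X during B: L.
Via D — items with X during D: B, F, L, S, W.
Via E — items with X during E: L, R.
Via F — items with X during F: L, S, W.
Via L — items with X during L: none.
Via R — items with X during R: L.
Via W — items with X during W: S.
Union: B, F, L, R, S, W.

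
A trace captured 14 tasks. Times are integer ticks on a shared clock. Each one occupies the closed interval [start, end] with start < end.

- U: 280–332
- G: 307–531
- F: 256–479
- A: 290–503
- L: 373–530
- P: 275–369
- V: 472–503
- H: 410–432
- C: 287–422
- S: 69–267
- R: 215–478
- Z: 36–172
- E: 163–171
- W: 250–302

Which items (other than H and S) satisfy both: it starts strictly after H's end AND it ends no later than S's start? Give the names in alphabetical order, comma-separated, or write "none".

Conditions: its start is strictly after H's end (X.start > 432) AND its end is no later than S's start (X.end <= 69).
A: start 290 > 432? ✗; end 503 <= 69? ✗ → no.
C: start 287 > 432? ✗; end 422 <= 69? ✗ → no.
E: start 163 > 432? ✗; end 171 <= 69? ✗ → no.
F: start 256 > 432? ✗; end 479 <= 69? ✗ → no.
G: start 307 > 432? ✗; end 531 <= 69? ✗ → no.
L: start 373 > 432? ✗; end 530 <= 69? ✗ → no.
P: start 275 > 432? ✗; end 369 <= 69? ✗ → no.
R: start 215 > 432? ✗; end 478 <= 69? ✗ → no.
U: start 280 > 432? ✗; end 332 <= 69? ✗ → no.
V: start 472 > 432? ✓; end 503 <= 69? ✗ → no.
W: start 250 > 432? ✗; end 302 <= 69? ✗ → no.
Z: start 36 > 432? ✗; end 172 <= 69? ✗ → no.
Result: none.

none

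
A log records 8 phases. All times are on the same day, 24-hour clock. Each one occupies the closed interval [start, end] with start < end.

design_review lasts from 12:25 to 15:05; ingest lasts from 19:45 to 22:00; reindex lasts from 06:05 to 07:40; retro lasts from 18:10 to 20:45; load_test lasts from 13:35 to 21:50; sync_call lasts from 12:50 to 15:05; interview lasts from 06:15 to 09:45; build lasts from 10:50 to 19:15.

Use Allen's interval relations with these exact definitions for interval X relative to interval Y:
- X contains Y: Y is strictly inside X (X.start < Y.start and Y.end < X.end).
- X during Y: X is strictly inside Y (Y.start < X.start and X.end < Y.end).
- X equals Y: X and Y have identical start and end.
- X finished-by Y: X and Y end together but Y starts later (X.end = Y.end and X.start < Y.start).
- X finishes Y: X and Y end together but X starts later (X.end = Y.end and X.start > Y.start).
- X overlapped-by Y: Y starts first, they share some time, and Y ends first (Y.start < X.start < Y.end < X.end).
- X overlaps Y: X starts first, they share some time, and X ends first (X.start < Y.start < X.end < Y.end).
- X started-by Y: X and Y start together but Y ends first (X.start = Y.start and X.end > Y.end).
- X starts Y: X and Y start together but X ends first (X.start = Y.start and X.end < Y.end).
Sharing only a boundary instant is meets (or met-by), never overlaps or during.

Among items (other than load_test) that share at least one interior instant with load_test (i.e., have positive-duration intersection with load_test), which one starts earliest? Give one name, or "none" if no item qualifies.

Target load_test = [13:35, 21:50].
build [10:50, 19:15] → overlaps → candidate.
design_review [12:25, 15:05] → overlaps → candidate.
ingest [19:45, 22:00] → overlapped-by → candidate.
interview [06:15, 09:45] → before → excluded.
reindex [06:05, 07:40] → before → excluded.
retro [18:10, 20:45] → during → candidate.
sync_call [12:50, 15:05] → overlaps → candidate.
Among candidates, earliest start is 10:50 → build.

build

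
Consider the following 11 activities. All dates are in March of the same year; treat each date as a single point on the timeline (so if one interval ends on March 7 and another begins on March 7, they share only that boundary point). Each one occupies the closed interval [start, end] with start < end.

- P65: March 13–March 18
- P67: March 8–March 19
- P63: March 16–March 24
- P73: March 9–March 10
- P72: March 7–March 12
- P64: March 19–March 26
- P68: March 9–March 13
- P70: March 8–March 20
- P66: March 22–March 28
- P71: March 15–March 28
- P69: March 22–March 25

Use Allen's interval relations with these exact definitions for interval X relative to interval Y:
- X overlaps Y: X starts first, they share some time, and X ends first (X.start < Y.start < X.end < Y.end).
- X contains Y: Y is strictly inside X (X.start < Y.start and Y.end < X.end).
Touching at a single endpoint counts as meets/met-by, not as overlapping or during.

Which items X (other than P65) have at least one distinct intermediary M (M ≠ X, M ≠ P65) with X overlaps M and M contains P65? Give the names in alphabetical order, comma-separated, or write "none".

Target P65 = [March 13, March 18].
Intermediaries M with M contains P65: P67, P70.
Via P67 — items with X overlaps P67: P72.
Via P70 — items with X overlaps P70: P72.
Union: P72.

P72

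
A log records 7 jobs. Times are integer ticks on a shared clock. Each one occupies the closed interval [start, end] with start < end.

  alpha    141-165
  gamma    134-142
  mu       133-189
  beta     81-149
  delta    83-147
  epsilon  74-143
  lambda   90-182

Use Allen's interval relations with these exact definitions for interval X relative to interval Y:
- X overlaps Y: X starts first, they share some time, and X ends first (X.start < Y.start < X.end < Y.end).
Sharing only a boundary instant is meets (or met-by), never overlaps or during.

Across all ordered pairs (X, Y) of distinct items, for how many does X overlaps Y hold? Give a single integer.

13

Checking all 42 ordered pairs for relation 'overlaps'; matching pairs in alphabetical order:
(beta, alpha): beta overlaps alpha ✓
(beta, lambda): beta overlaps lambda ✓
(beta, mu): beta overlaps mu ✓
(delta, alpha): delta overlaps alpha ✓
(delta, lambda): delta overlaps lambda ✓
(delta, mu): delta overlaps mu ✓
(epsilon, alpha): epsilon overlaps alpha ✓
(epsilon, beta): epsilon overlaps beta ✓
(epsilon, delta): epsilon overlaps delta ✓
(epsilon, lambda): epsilon overlaps lambda ✓
(epsilon, mu): epsilon overlaps mu ✓
(gamma, alpha): gamma overlaps alpha ✓
(lambda, mu): lambda overlaps mu ✓
Count: 13.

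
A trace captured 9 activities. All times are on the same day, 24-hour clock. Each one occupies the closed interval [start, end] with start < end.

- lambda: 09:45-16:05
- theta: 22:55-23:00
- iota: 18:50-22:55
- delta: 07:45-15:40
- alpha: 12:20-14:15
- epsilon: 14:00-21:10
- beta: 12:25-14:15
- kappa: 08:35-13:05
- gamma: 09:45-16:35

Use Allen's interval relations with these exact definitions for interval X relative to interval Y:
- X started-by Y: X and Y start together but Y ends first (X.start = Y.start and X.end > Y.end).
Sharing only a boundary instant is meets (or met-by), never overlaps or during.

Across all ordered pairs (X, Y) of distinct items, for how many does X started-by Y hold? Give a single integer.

1

Checking all 72 ordered pairs for relation 'started-by'; matching pairs in alphabetical order:
(gamma, lambda): gamma started-by lambda ✓
Count: 1.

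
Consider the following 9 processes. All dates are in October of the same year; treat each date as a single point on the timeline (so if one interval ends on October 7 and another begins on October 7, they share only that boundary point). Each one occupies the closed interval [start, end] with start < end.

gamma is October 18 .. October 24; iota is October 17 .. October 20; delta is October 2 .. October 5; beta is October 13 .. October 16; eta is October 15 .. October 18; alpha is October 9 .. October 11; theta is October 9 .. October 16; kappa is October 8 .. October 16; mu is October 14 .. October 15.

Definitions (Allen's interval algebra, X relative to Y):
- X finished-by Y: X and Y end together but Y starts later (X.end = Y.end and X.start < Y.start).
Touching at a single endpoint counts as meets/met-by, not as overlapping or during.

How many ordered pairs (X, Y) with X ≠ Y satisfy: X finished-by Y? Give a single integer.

3

Checking all 72 ordered pairs for relation 'finished-by'; matching pairs in alphabetical order:
(kappa, beta): kappa finished-by beta ✓
(kappa, theta): kappa finished-by theta ✓
(theta, beta): theta finished-by beta ✓
Count: 3.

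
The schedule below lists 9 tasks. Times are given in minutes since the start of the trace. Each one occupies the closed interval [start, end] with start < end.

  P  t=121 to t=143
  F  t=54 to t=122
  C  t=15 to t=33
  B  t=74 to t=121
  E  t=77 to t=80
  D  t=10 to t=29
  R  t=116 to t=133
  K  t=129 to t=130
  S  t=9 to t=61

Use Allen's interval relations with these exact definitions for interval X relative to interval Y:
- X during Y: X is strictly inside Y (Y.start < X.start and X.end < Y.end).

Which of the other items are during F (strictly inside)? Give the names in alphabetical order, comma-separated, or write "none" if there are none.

Target F = [t=54, t=122].
B [t=74, t=121] → during → yes.
C [t=15, t=33] → before → no.
D [t=10, t=29] → before → no.
E [t=77, t=80] → during → yes.
K [t=129, t=130] → after → no.
P [t=121, t=143] → overlapped-by → no.
R [t=116, t=133] → overlapped-by → no.
S [t=9, t=61] → overlaps → no.
Result: B, E.

B, E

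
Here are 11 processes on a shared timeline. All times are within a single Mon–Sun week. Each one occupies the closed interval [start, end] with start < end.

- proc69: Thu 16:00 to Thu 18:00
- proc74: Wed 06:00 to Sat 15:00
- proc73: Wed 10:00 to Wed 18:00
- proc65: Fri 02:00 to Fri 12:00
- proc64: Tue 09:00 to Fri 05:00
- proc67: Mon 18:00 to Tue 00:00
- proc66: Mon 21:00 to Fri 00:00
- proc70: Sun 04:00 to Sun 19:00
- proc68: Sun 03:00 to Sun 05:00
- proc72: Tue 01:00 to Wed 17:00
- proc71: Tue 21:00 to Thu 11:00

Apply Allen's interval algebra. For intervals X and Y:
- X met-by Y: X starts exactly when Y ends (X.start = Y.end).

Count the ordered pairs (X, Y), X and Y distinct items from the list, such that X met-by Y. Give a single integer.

0

Checking all 110 ordered pairs for relation 'met-by'; matching pairs in alphabetical order:
No pair satisfies it.
Count: 0.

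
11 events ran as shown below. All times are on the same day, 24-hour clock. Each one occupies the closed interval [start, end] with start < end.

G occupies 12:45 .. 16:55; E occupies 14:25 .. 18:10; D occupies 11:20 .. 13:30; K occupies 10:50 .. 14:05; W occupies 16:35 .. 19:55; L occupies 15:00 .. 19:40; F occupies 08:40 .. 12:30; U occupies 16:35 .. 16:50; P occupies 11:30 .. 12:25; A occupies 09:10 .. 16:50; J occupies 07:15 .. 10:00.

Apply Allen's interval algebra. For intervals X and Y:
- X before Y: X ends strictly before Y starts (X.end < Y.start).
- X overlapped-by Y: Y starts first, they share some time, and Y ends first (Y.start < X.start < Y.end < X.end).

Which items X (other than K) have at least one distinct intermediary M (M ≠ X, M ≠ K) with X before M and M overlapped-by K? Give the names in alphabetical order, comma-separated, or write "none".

Target K = [10:50, 14:05].
Intermediaries M with M overlapped-by K: G.
Via G — items with X before G: F, J, P.
Union: F, J, P.

F, J, P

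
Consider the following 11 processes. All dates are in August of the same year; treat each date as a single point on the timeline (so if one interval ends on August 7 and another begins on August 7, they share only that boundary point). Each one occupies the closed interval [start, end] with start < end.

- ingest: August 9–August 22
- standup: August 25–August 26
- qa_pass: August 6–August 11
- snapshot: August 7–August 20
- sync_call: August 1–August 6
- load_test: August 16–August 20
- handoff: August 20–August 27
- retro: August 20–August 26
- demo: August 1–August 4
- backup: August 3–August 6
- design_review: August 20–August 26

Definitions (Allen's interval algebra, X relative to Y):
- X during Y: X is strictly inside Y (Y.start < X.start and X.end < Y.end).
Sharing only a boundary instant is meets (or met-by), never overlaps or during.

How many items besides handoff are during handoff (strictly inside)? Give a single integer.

Target handoff = [August 20, August 27].
backup [August 3, August 6] → before → no.
demo [August 1, August 4] → before → no.
design_review [August 20, August 26] → starts → no.
ingest [August 9, August 22] → overlaps → no.
load_test [August 16, August 20] → meets → no.
qa_pass [August 6, August 11] → before → no.
retro [August 20, August 26] → starts → no.
snapshot [August 7, August 20] → meets → no.
standup [August 25, August 26] → during → counts.
sync_call [August 1, August 6] → before → no.
Total: 1.

1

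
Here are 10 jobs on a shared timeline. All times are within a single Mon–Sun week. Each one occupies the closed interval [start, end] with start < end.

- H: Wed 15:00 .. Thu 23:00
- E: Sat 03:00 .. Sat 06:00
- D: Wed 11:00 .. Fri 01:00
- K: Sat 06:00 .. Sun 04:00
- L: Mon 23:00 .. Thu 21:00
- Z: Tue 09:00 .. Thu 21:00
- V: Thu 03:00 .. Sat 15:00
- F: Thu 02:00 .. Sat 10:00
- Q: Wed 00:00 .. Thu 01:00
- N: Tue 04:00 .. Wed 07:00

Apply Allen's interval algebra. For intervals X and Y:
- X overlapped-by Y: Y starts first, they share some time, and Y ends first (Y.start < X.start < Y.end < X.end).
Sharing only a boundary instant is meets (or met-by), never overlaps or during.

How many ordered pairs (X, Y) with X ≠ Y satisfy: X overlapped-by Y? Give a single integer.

Checking all 90 ordered pairs for relation 'overlapped-by'; matching pairs in alphabetical order:
(D, L): D overlapped-by L ✓
(D, Q): D overlapped-by Q ✓
(D, Z): D overlapped-by Z ✓
(F, D): F overlapped-by D ✓
(F, H): F overlapped-by H ✓
(F, L): F overlapped-by L ✓
(F, Z): F overlapped-by Z ✓
(H, L): H overlapped-by L ✓
(H, Q): H overlapped-by Q ✓
(H, Z): H overlapped-by Z ✓
(K, F): K overlapped-by F ✓
(K, V): K overlapped-by V ✓
(Q, N): Q overlapped-by N ✓
(V, D): V overlapped-by D ✓
(V, F): V overlapped-by F ✓
(V, H): V overlapped-by H ✓
(V, L): V overlapped-by L ✓
(V, Z): V overlapped-by Z ✓
(Z, N): Z overlapped-by N ✓
Count: 19.

19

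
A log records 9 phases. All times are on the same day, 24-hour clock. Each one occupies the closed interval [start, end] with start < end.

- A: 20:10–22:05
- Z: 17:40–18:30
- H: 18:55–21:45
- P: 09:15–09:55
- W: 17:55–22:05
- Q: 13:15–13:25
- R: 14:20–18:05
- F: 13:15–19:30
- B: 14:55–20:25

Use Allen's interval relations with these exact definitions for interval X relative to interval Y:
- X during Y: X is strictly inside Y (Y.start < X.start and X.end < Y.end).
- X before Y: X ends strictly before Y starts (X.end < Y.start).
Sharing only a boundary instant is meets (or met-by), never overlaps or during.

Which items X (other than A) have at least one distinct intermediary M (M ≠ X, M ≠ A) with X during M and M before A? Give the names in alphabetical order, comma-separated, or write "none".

R, Z

Target A = [20:10, 22:05].
Intermediaries M with M before A: F, P, Q, R, Z.
Via F — items with X during F: R, Z.
Via P — items with X during P: none.
Via Q — items with X during Q: none.
Via R — items with X during R: none.
Via Z — items with X during Z: none.
Union: R, Z.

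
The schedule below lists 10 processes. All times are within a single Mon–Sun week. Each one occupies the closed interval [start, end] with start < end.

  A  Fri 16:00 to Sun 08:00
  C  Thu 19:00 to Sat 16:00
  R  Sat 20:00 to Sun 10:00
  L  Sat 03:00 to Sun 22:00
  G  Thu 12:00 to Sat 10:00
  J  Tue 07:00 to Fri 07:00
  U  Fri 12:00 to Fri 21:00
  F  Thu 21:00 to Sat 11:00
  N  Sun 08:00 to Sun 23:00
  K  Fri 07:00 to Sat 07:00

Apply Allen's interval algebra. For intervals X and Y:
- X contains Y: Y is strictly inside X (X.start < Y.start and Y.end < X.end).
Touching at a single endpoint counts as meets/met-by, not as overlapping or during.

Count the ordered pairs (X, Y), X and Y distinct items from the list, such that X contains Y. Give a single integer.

9

Checking all 90 ordered pairs for relation 'contains'; matching pairs in alphabetical order:
(C, F): C contains F ✓
(C, K): C contains K ✓
(C, U): C contains U ✓
(F, K): F contains K ✓
(F, U): F contains U ✓
(G, K): G contains K ✓
(G, U): G contains U ✓
(K, U): K contains U ✓
(L, R): L contains R ✓
Count: 9.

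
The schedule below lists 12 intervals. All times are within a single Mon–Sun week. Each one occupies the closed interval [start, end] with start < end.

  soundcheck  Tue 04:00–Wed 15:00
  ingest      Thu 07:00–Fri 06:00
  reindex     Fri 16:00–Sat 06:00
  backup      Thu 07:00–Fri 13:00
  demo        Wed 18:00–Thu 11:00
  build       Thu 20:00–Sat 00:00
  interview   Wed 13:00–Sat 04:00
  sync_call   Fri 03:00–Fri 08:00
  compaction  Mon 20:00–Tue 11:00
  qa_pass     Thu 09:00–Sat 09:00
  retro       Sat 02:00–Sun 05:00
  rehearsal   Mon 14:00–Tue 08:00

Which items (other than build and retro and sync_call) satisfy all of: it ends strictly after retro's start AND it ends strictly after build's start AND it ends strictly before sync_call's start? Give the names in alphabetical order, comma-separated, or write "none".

none

Conditions: its end is strictly after retro's start (X.end > Sat 02:00) AND its end is strictly after build's start (X.end > Thu 20:00) AND its end is strictly before sync_call's start (X.end < Fri 03:00).
backup: end Fri 13:00 > Sat 02:00? ✗; end Fri 13:00 > Thu 20:00? ✓; end Fri 13:00 < Fri 03:00? ✗ → no.
compaction: end Tue 11:00 > Sat 02:00? ✗; end Tue 11:00 > Thu 20:00? ✗; end Tue 11:00 < Fri 03:00? ✓ → no.
demo: end Thu 11:00 > Sat 02:00? ✗; end Thu 11:00 > Thu 20:00? ✗; end Thu 11:00 < Fri 03:00? ✓ → no.
ingest: end Fri 06:00 > Sat 02:00? ✗; end Fri 06:00 > Thu 20:00? ✓; end Fri 06:00 < Fri 03:00? ✗ → no.
interview: end Sat 04:00 > Sat 02:00? ✓; end Sat 04:00 > Thu 20:00? ✓; end Sat 04:00 < Fri 03:00? ✗ → no.
qa_pass: end Sat 09:00 > Sat 02:00? ✓; end Sat 09:00 > Thu 20:00? ✓; end Sat 09:00 < Fri 03:00? ✗ → no.
rehearsal: end Tue 08:00 > Sat 02:00? ✗; end Tue 08:00 > Thu 20:00? ✗; end Tue 08:00 < Fri 03:00? ✓ → no.
reindex: end Sat 06:00 > Sat 02:00? ✓; end Sat 06:00 > Thu 20:00? ✓; end Sat 06:00 < Fri 03:00? ✗ → no.
soundcheck: end Wed 15:00 > Sat 02:00? ✗; end Wed 15:00 > Thu 20:00? ✗; end Wed 15:00 < Fri 03:00? ✓ → no.
Result: none.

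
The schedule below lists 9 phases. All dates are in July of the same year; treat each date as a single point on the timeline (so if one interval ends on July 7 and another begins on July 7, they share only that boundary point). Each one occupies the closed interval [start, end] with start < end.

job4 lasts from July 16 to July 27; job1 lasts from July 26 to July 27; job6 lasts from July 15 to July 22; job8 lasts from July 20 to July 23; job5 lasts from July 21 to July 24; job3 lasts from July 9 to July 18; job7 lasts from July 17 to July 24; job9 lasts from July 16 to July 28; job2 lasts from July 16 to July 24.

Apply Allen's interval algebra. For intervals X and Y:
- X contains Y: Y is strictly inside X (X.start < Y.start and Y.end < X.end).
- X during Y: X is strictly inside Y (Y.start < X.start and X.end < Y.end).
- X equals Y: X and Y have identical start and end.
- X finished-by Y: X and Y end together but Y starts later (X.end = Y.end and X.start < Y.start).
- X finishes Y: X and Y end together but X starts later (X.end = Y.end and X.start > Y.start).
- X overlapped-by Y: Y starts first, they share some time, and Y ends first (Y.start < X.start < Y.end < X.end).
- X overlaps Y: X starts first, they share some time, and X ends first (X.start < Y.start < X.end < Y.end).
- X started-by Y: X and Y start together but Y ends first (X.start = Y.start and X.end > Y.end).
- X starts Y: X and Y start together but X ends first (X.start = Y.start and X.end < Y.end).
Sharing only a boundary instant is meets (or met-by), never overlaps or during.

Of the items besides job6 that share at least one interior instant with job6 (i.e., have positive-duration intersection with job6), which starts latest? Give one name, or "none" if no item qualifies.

job5

Target job6 = [July 15, July 22].
job1 [July 26, July 27] → after → excluded.
job2 [July 16, July 24] → overlapped-by → candidate.
job3 [July 9, July 18] → overlaps → candidate.
job4 [July 16, July 27] → overlapped-by → candidate.
job5 [July 21, July 24] → overlapped-by → candidate.
job7 [July 17, July 24] → overlapped-by → candidate.
job8 [July 20, July 23] → overlapped-by → candidate.
job9 [July 16, July 28] → overlapped-by → candidate.
Among candidates, latest start is July 21 → job5.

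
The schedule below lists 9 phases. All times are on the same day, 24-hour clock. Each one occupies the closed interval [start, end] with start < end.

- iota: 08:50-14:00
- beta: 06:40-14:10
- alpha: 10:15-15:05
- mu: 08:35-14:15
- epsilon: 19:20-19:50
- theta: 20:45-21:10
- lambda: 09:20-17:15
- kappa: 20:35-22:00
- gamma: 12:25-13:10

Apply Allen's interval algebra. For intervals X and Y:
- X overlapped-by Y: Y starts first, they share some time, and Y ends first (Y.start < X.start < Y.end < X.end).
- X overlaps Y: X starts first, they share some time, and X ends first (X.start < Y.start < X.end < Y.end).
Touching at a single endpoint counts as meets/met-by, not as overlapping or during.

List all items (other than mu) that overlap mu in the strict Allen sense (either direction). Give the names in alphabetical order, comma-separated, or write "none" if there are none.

alpha, beta, lambda

Target mu = [08:35, 14:15].
alpha [10:15, 15:05] → overlapped-by → yes.
beta [06:40, 14:10] → overlaps → yes.
epsilon [19:20, 19:50] → after → no.
gamma [12:25, 13:10] → during → no.
iota [08:50, 14:00] → during → no.
kappa [20:35, 22:00] → after → no.
lambda [09:20, 17:15] → overlapped-by → yes.
theta [20:45, 21:10] → after → no.
Result: alpha, beta, lambda.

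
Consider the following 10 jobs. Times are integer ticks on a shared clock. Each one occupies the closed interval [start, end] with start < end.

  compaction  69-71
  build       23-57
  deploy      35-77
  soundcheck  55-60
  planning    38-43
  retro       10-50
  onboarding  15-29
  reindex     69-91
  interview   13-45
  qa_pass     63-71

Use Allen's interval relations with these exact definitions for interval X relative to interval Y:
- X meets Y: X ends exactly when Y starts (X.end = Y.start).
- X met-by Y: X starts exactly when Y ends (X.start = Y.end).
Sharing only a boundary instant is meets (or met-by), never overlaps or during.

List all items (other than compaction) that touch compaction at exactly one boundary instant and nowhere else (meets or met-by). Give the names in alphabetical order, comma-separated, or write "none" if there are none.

none

Target compaction = [69, 71].
build [23, 57] → before → no.
deploy [35, 77] → contains → no.
interview [13, 45] → before → no.
onboarding [15, 29] → before → no.
planning [38, 43] → before → no.
qa_pass [63, 71] → finished-by → no.
reindex [69, 91] → started-by → no.
retro [10, 50] → before → no.
soundcheck [55, 60] → before → no.
Result: none.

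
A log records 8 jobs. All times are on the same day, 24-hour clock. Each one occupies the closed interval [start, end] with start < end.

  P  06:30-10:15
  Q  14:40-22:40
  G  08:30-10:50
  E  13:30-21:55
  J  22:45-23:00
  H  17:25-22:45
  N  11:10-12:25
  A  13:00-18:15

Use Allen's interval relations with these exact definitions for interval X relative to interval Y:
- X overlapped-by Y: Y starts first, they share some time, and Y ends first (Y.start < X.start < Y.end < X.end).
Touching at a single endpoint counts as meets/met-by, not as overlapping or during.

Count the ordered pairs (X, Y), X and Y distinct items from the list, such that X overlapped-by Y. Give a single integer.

7

Checking all 56 ordered pairs for relation 'overlapped-by'; matching pairs in alphabetical order:
(E, A): E overlapped-by A ✓
(G, P): G overlapped-by P ✓
(H, A): H overlapped-by A ✓
(H, E): H overlapped-by E ✓
(H, Q): H overlapped-by Q ✓
(Q, A): Q overlapped-by A ✓
(Q, E): Q overlapped-by E ✓
Count: 7.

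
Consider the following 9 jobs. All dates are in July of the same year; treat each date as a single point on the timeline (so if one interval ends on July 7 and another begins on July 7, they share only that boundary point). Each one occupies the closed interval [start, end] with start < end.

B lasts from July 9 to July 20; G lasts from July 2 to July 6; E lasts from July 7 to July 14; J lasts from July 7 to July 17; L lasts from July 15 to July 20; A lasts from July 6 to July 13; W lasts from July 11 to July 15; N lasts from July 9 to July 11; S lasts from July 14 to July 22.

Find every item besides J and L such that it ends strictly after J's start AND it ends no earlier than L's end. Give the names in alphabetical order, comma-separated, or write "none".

B, S

Conditions: its end is strictly after J's start (X.end > July 7) AND its end is no earlier than L's end (X.end >= July 20).
A: end July 13 > July 7? ✓; end July 13 >= July 20? ✗ → no.
B: end July 20 > July 7? ✓; end July 20 >= July 20? ✓ → yes.
E: end July 14 > July 7? ✓; end July 14 >= July 20? ✗ → no.
G: end July 6 > July 7? ✗; end July 6 >= July 20? ✗ → no.
N: end July 11 > July 7? ✓; end July 11 >= July 20? ✗ → no.
S: end July 22 > July 7? ✓; end July 22 >= July 20? ✓ → yes.
W: end July 15 > July 7? ✓; end July 15 >= July 20? ✗ → no.
Result: B, S.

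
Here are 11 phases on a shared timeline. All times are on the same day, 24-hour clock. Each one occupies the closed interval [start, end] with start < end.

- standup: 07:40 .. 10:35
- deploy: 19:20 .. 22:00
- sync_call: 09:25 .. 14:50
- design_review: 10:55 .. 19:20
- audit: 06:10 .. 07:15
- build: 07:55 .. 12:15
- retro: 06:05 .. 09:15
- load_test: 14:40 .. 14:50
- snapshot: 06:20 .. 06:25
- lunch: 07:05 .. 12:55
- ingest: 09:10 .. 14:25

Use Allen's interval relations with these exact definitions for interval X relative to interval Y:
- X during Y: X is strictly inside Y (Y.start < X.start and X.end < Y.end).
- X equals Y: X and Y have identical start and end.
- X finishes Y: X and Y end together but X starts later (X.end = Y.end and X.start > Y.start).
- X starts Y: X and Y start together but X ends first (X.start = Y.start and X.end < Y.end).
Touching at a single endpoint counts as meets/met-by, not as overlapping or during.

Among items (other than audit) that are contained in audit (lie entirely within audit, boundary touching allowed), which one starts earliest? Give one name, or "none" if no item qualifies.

snapshot

Target audit = [06:10, 07:15].
build [07:55, 12:15] → after → excluded.
deploy [19:20, 22:00] → after → excluded.
design_review [10:55, 19:20] → after → excluded.
ingest [09:10, 14:25] → after → excluded.
load_test [14:40, 14:50] → after → excluded.
lunch [07:05, 12:55] → overlapped-by → excluded.
retro [06:05, 09:15] → contains → excluded.
snapshot [06:20, 06:25] → during → candidate.
standup [07:40, 10:35] → after → excluded.
sync_call [09:25, 14:50] → after → excluded.
Among candidates, earliest start is 06:20 → snapshot.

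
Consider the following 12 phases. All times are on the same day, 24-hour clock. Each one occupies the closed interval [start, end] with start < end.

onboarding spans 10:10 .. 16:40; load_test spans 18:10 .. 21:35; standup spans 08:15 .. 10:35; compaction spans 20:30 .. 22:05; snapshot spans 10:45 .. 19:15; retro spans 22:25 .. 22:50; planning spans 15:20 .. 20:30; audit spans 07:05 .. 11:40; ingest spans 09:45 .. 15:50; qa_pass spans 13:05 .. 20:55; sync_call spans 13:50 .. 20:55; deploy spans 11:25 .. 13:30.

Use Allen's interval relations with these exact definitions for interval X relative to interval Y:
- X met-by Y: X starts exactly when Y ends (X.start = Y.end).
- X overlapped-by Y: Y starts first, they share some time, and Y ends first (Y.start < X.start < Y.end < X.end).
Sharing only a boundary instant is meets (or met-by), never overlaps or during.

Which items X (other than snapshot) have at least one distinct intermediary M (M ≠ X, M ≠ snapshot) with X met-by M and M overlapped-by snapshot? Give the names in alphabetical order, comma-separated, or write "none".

Target snapshot = [10:45, 19:15].
Intermediaries M with M overlapped-by snapshot: load_test, planning, qa_pass, sync_call.
Via load_test — items with X met-by load_test: none.
Via planning — items with X met-by planning: compaction.
Via qa_pass — items with X met-by qa_pass: none.
Via sync_call — items with X met-by sync_call: none.
Union: compaction.

compaction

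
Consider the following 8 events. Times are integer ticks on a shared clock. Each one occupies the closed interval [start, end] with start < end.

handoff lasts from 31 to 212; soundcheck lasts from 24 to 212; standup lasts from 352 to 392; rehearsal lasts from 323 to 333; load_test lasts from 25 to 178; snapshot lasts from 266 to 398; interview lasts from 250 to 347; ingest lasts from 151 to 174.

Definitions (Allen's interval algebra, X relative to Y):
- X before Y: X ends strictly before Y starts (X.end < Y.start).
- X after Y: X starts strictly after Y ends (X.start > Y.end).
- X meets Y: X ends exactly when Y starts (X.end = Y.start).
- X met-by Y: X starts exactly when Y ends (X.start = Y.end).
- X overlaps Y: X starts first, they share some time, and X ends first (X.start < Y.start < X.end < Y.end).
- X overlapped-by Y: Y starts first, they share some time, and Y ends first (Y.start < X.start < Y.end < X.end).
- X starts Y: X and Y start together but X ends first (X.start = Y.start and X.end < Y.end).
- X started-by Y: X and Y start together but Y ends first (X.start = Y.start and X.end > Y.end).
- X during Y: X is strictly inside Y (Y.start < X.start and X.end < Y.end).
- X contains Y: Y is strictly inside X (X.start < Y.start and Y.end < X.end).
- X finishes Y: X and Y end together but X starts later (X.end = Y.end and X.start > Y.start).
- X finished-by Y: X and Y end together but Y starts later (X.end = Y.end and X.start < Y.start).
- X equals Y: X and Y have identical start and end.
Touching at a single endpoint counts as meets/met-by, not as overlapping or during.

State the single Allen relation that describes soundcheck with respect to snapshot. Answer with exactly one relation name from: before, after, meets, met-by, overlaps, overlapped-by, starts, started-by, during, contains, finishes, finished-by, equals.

before

soundcheck = [24, 212]; snapshot = [266, 398].
Compare endpoints: soundcheck.start < snapshot.start, soundcheck.start < snapshot.end, soundcheck.end < snapshot.start, soundcheck.end < snapshot.end.
That pattern is 'before'.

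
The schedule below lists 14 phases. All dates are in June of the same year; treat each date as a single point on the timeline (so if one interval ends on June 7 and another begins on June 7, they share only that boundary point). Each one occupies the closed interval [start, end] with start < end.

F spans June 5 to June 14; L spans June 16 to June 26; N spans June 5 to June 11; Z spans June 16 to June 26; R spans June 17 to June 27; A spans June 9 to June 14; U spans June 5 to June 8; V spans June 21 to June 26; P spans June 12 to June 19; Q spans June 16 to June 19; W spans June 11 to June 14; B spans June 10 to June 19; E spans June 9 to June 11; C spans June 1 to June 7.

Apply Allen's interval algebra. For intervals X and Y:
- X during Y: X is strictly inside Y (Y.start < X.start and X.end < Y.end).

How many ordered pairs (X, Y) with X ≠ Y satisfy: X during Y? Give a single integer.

3

Checking all 182 ordered pairs for relation 'during'; matching pairs in alphabetical order:
(E, F): E during F ✓
(V, R): V during R ✓
(W, B): W during B ✓
Count: 3.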